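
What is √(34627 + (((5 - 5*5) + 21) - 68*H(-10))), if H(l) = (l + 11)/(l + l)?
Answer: √865785/5 ≈ 186.10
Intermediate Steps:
H(l) = (11 + l)/(2*l) (H(l) = (11 + l)/((2*l)) = (11 + l)*(1/(2*l)) = (11 + l)/(2*l))
√(34627 + (((5 - 5*5) + 21) - 68*H(-10))) = √(34627 + (((5 - 5*5) + 21) - 34*(11 - 10)/(-10))) = √(34627 + (((5 - 25) + 21) - 34*(-1)/10)) = √(34627 + ((-20 + 21) - 68*(-1/20))) = √(34627 + (1 + 17/5)) = √(34627 + 22/5) = √(173157/5) = √865785/5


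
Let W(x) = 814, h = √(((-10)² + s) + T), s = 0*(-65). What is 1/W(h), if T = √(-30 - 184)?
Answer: 1/814 ≈ 0.0012285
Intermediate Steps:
s = 0
T = I*√214 (T = √(-214) = I*√214 ≈ 14.629*I)
h = √(100 + I*√214) (h = √(((-10)² + 0) + I*√214) = √((100 + 0) + I*√214) = √(100 + I*√214) ≈ 10.027 + 0.7295*I)
1/W(h) = 1/814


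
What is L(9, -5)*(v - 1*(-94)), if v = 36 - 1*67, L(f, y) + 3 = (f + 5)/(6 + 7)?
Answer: -1575/13 ≈ -121.15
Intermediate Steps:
L(f, y) = -34/13 + f/13 (L(f, y) = -3 + (f + 5)/(6 + 7) = -3 + (5 + f)/13 = -3 + (5 + f)*(1/13) = -3 + (5/13 + f/13) = -34/13 + f/13)
v = -31 (v = 36 - 67 = -31)
L(9, -5)*(v - 1*(-94)) = (-34/13 + (1/13)*9)*(-31 - 1*(-94)) = (-34/13 + 9/13)*(-31 + 94) = -25/13*63 = -1575/13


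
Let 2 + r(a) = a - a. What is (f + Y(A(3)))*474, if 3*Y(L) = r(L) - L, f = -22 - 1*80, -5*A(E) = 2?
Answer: -243004/5 ≈ -48601.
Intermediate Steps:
A(E) = -⅖ (A(E) = -⅕*2 = -⅖)
r(a) = -2 (r(a) = -2 + (a - a) = -2 + 0 = -2)
f = -102 (f = -22 - 80 = -102)
Y(L) = -⅔ - L/3 (Y(L) = (-2 - L)/3 = -⅔ - L/3)
(f + Y(A(3)))*474 = (-102 + (-⅔ - ⅓*(-⅖)))*474 = (-102 + (-⅔ + 2/15))*474 = (-102 - 8/15)*474 = -1538/15*474 = -243004/5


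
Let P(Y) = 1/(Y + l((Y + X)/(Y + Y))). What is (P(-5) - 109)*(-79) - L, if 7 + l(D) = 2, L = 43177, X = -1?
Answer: -345581/10 ≈ -34558.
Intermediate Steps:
l(D) = -5 (l(D) = -7 + 2 = -5)
P(Y) = 1/(-5 + Y) (P(Y) = 1/(Y - 5) = 1/(-5 + Y))
(P(-5) - 109)*(-79) - L = (1/(-5 - 5) - 109)*(-79) - 1*43177 = (1/(-10) - 109)*(-79) - 43177 = (-⅒ - 109)*(-79) - 43177 = -1091/10*(-79) - 43177 = 86189/10 - 43177 = -345581/10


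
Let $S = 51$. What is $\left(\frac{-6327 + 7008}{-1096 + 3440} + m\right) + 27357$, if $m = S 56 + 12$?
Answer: $\frac{70848081}{2344} \approx 30225.0$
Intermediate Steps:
$m = 2868$ ($m = 51 \cdot 56 + 12 = 2856 + 12 = 2868$)
$\left(\frac{-6327 + 7008}{-1096 + 3440} + m\right) + 27357 = \left(\frac{-6327 + 7008}{-1096 + 3440} + 2868\right) + 27357 = \left(\frac{681}{2344} + 2868\right) + 27357 = \frac{6723273}{2344} + 27357 = \frac{70848081}{2344}$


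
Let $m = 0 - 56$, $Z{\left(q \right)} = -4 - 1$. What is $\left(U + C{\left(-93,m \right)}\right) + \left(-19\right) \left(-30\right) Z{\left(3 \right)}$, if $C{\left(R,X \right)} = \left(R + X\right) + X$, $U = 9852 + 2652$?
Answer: $9449$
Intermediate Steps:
$Z{\left(q \right)} = -5$ ($Z{\left(q \right)} = -4 - 1 = -5$)
$U = 12504$
$m = -56$
$C{\left(R,X \right)} = R + 2 X$
$\left(U + C{\left(-93,m \right)}\right) + \left(-19\right) \left(-30\right) Z{\left(3 \right)} = \left(12504 + \left(-93 + 2 \left(-56\right)\right)\right) + \left(-19\right) \left(-30\right) \left(-5\right) = \left(12504 - 205\right) + 570 \left(-5\right) = \left(12504 - 205\right) - 2850 = 12299 - 2850 = 9449$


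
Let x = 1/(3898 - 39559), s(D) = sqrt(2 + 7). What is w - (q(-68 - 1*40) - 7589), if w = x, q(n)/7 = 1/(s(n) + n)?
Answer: 1353168527/178305 ≈ 7589.1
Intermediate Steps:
s(D) = 3 (s(D) = sqrt(9) = 3)
x = -1/35661 (x = 1/(-35661) = -1/35661 ≈ -2.8042e-5)
q(n) = 7/(3 + n)
w = -1/35661 ≈ -2.8042e-5
w - (q(-68 - 1*40) - 7589) = -1/35661 - (7/(3 + (-68 - 1*40)) - 7589) = -1/35661 - (7/(3 + (-68 - 40)) - 7589) = -1/35661 - (7/(3 - 108) - 7589) = -1/35661 - (7/(-105) - 7589) = -1/35661 - (7*(-1/105) - 7589) = -1/35661 - (-1/15 - 7589) = -1/35661 - 1*(-113836/15) = -1/35661 + 113836/15 = 1353168527/178305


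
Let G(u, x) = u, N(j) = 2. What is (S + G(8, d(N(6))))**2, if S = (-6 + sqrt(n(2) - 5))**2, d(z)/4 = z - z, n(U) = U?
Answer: 1249 - 984*I*sqrt(3) ≈ 1249.0 - 1704.3*I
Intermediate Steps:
d(z) = 0 (d(z) = 4*(z - z) = 4*0 = 0)
S = (-6 + I*sqrt(3))**2 (S = (-6 + sqrt(2 - 5))**2 = (-6 + sqrt(-3))**2 = (-6 + I*sqrt(3))**2 ≈ 33.0 - 20.785*I)
(S + G(8, d(N(6))))**2 = ((6 - I*sqrt(3))**2 + 8)**2 = (8 + (6 - I*sqrt(3))**2)**2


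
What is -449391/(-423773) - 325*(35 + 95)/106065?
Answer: 5952049433/8989496649 ≈ 0.66211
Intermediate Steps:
-449391/(-423773) - 325*(35 + 95)/106065 = -449391*(-1/423773) - 325*130*(1/106065) = 449391/423773 - 42250*1/106065 = 449391/423773 - 8450/21213 = 5952049433/8989496649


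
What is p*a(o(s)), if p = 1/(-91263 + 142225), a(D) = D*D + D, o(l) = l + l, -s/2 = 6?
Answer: 276/25481 ≈ 0.010832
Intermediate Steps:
s = -12 (s = -2*6 = -12)
o(l) = 2*l
a(D) = D + D**2 (a(D) = D**2 + D = D + D**2)
p = 1/50962 ≈ 1.9622e-5
p*a(o(s)) = ((2*(-12))*(1 + 2*(-12)))/50962 = (-24*(1 - 24))/50962 = (-24*(-23))/50962 = (1/50962)*552 = 276/25481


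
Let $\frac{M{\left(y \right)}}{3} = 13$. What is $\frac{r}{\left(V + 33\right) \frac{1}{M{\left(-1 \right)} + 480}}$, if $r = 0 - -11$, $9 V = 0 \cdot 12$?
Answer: $173$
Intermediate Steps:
$M{\left(y \right)} = 39$ ($M{\left(y \right)} = 3 \cdot 13 = 39$)
$V = 0$ ($V = \frac{0 \cdot 12}{9} = \frac{1}{9} \cdot 0 = 0$)
$r = 11$ ($r = 0 + 11 = 11$)
$\frac{r}{\left(V + 33\right) \frac{1}{M{\left(-1 \right)} + 480}} = \frac{11}{\left(0 + 33\right) \frac{1}{39 + 480}} = \frac{11}{33 \cdot \frac{1}{519}} = \frac{11}{\frac{11}{173}} = 11 \cdot \frac{173}{11} = 173$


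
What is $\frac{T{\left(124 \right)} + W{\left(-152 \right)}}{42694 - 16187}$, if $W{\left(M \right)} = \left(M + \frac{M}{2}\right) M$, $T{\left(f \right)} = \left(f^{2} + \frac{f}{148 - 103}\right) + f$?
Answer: $\frac{2257144}{1192815} \approx 1.8923$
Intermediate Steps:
$T{\left(f \right)} = f^{2} + \frac{46 f}{45}$ ($T{\left(f \right)} = \left(f^{2} + \frac{f}{45}\right) + f = f^{2} + \frac{46 f}{45}$)
$W{\left(M \right)} = \frac{3 M^{2}}{2}$ ($W{\left(M \right)} = \left(M + M \frac{1}{2}\right) M = \left(M + \frac{M}{2}\right) M = \frac{3 M}{2} M = \frac{3 M^{2}}{2}$)
$\frac{T{\left(124 \right)} + W{\left(-152 \right)}}{42694 - 16187} = \frac{\frac{1}{45} \cdot 124 \left(46 + 45 \cdot 124\right) + \frac{3 \left(-152\right)^{2}}{2}}{42694 - 16187} = \frac{\frac{1}{45} \cdot 124 \left(46 + 5580\right) + \frac{3}{2} \cdot 23104}{26507} = \left(\frac{1}{45} \cdot 124 \cdot 5626 + 34656\right) \frac{1}{26507} = \left(\frac{697624}{45} + 34656\right) \frac{1}{26507} = \frac{2257144}{45} \cdot \frac{1}{26507} = \frac{2257144}{1192815}$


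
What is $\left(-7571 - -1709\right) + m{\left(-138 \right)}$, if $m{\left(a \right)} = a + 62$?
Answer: $-5938$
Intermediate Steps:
$m{\left(a \right)} = 62 + a$
$\left(-7571 - -1709\right) + m{\left(-138 \right)} = \left(-7571 - -1709\right) + \left(62 - 138\right) = \left(-7571 + 1709\right) - 76 = -5862 - 76 = -5938$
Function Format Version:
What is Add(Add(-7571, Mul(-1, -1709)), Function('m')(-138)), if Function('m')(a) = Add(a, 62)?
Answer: -5938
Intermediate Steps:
Function('m')(a) = Add(62, a)
Add(Add(-7571, Mul(-1, -1709)), Function('m')(-138)) = Add(Add(-7571, Mul(-1, -1709)), Add(62, -138)) = Add(Add(-7571, 1709), -76) = Add(-5862, -76) = -5938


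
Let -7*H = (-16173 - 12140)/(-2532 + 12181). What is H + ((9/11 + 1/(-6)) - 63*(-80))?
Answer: 22472276527/4457838 ≈ 5041.1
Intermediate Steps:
H = 28313/67543 (H = -(-16173 - 12140)/(7*(-2532 + 12181)) = -(-28313)/(7*9649) = -⅐*(-28313/9649) = 28313/67543 ≈ 0.41918)
H + ((9/11 + 1/(-6)) - 63*(-80)) = 28313/67543 + ((9/11 + 1/(-6)) - 63*(-80)) = 28313/67543 + ((9*(1/11) + 1*(-⅙)) + 5040) = 28313/67543 + ((9/11 - ⅙) + 5040) = 28313/67543 + (43/66 + 5040) = 28313/67543 + 332683/66 = 22472276527/4457838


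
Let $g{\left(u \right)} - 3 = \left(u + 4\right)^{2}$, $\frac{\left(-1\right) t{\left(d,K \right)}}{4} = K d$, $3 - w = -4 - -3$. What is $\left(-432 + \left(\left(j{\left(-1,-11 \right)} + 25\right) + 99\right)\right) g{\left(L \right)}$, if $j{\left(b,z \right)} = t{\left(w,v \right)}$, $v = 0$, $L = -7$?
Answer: $-3696$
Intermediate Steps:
$w = 4$ ($w = 3 - \left(-4 - -3\right) = 3 - \left(-4 + 3\right) = 3 - -1 = 3 + 1 = 4$)
$t{\left(d,K \right)} = - 4 K d$
$g{\left(u \right)} = 3 + \left(4 + u\right)^{2}$ ($g{\left(u \right)} = 3 + \left(u + 4\right)^{2} = 3 + \left(4 + u\right)^{2}$)
$j{\left(b,z \right)} = 0$ ($j{\left(b,z \right)} = \left(-4\right) 0 \cdot 4 = 0$)
$\left(-432 + \left(\left(j{\left(-1,-11 \right)} + 25\right) + 99\right)\right) g{\left(L \right)} = \left(-432 + \left(\left(0 + 25\right) + 99\right)\right) \left(3 + \left(4 - 7\right)^{2}\right) = \left(-432 + \left(25 + 99\right)\right) \left(3 + \left(-3\right)^{2}\right) = \left(-432 + 124\right) \left(3 + 9\right) = \left(-308\right) 12 = -3696$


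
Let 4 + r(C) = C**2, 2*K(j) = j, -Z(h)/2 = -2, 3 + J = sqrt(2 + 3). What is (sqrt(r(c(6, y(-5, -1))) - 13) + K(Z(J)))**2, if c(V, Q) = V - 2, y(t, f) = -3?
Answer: (2 + I)**2 ≈ 3.0 + 4.0*I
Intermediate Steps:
J = -3 + sqrt(5) (J = -3 + sqrt(2 + 3) = -3 + sqrt(5) ≈ -0.76393)
c(V, Q) = -2 + V
Z(h) = 4 (Z(h) = -2*(-2) = 4)
K(j) = j/2
r(C) = -4 + C**2
(sqrt(r(c(6, y(-5, -1))) - 13) + K(Z(J)))**2 = (sqrt((-4 + (-2 + 6)**2) - 13) + (1/2)*4)**2 = (sqrt((-4 + 4**2) - 13) + 2)**2 = (sqrt((-4 + 16) - 13) + 2)**2 = (sqrt(12 - 13) + 2)**2 = (sqrt(-1) + 2)**2 = (I + 2)**2 = (2 + I)**2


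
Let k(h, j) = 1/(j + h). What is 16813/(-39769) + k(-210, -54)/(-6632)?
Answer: -29436967655/69629474112 ≈ -0.42277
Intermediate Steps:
k(h, j) = 1/(h + j)
16813/(-39769) + k(-210, -54)/(-6632) = 16813/(-39769) + 1/(-210 - 54*(-6632)) = 16813*(-1/39769) - 1/6632/(-264) = -16813/39769 - 1/264*(-1/6632) = -16813/39769 + 1/1750848 = -29436967655/69629474112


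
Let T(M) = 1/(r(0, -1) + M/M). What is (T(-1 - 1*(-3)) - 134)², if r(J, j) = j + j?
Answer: 18225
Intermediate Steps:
r(J, j) = 2*j
T(M) = -1 (T(M) = 1/(2*(-1) + M/M) = 1/(-2 + 1) = 1/(-1) = -1)
(T(-1 - 1*(-3)) - 134)² = (-1 - 134)² = (-135)² = 18225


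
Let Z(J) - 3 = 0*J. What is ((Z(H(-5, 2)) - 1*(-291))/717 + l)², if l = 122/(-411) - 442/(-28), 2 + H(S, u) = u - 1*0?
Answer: 478047133475521/1891191542436 ≈ 252.78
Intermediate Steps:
H(S, u) = -2 + u (H(S, u) = -2 + (u - 1*0) = -2 + (u + 0) = -2 + u)
Z(J) = 3 (Z(J) = 3 + 0*J = 3 + 0 = 3)
l = 89123/5754 (l = 122*(-1/411) - 442*(-1/28) = -122/411 + 221/14 = 89123/5754 ≈ 15.489)
((Z(H(-5, 2)) - 1*(-291))/717 + l)² = ((3 - 1*(-291))/717 + 89123/5754)² = ((3 + 291)*(1/717) + 89123/5754)² = (294*(1/717) + 89123/5754)² = (98/239 + 89123/5754)² = (21864289/1375206)² = 478047133475521/1891191542436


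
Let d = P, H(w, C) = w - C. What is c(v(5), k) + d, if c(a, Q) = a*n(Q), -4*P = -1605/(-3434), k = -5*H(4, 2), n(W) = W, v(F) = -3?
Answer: 410475/13736 ≈ 29.883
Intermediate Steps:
k = -10 (k = -5*(4 - 1*2) = -5*(4 - 2) = -5*2 = -10)
P = -1605/13736 (P = -(-1605)/(4*(-3434)) = -(-1605)*(-1)/(4*3434) = -1/4*1605/3434 = -1605/13736 ≈ -0.11685)
c(a, Q) = Q*a (c(a, Q) = a*Q = Q*a)
d = -1605/13736 ≈ -0.11685
c(v(5), k) + d = -10*(-3) - 1605/13736 = 30 - 1605/13736 = 410475/13736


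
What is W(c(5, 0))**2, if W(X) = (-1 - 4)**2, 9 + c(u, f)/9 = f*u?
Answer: 625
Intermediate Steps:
c(u, f) = -81 + 9*f*u (c(u, f) = -81 + 9*(f*u) = -81 + 9*f*u)
W(X) = 25 (W(X) = (-5)**2 = 25)
W(c(5, 0))**2 = 25**2 = 625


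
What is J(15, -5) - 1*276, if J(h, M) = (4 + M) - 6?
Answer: -283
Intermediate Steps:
J(h, M) = -2 + M
J(15, -5) - 1*276 = (-2 - 5) - 1*276 = -7 - 276 = -283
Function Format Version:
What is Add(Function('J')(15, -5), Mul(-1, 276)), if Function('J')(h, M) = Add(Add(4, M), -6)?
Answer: -283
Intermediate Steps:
Function('J')(h, M) = Add(-2, M)
Add(Function('J')(15, -5), Mul(-1, 276)) = Add(Add(-2, -5), Mul(-1, 276)) = Add(-7, -276) = -283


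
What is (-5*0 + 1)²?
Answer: 1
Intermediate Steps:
(-5*0 + 1)² = (0 + 1)² = 1² = 1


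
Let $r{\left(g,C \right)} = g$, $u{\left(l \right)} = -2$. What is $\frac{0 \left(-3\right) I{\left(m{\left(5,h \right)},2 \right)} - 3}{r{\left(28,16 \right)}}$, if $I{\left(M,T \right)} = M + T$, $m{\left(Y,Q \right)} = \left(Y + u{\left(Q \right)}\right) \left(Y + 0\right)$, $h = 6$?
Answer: $- \frac{3}{28} \approx -0.10714$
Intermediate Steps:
$m{\left(Y,Q \right)} = Y \left(-2 + Y\right)$ ($m{\left(Y,Q \right)} = \left(Y - 2\right) \left(Y + 0\right) = \left(-2 + Y\right) Y = Y \left(-2 + Y\right)$)
$\frac{0 \left(-3\right) I{\left(m{\left(5,h \right)},2 \right)} - 3}{r{\left(28,16 \right)}} = \frac{0 \left(-3\right) \left(5 \left(-2 + 5\right) + 2\right) - 3}{28} = \left(0 \left(5 \cdot 3 + 2\right) - 3\right) \frac{1}{28} = \left(0 \left(15 + 2\right) - 3\right) \frac{1}{28} = \left(0 \cdot 17 - 3\right) \frac{1}{28} = \left(0 - 3\right) \frac{1}{28} = \left(-3\right) \frac{1}{28} = - \frac{3}{28}$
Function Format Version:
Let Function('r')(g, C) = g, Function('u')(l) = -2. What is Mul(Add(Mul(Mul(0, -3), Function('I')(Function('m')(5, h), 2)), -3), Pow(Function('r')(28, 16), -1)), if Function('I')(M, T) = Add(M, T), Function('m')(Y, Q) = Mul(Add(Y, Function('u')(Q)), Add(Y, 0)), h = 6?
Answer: Rational(-3, 28) ≈ -0.10714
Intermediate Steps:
Function('m')(Y, Q) = Mul(Y, Add(-2, Y)) (Function('m')(Y, Q) = Mul(Add(Y, -2), Add(Y, 0)) = Mul(Add(-2, Y), Y) = Mul(Y, Add(-2, Y)))
Mul(Add(Mul(Mul(0, -3), Function('I')(Function('m')(5, h), 2)), -3), Pow(Function('r')(28, 16), -1)) = Mul(Add(Mul(Mul(0, -3), Add(Mul(5, Add(-2, 5)), 2)), -3), Pow(28, -1)) = Mul(Add(Mul(0, Add(Mul(5, 3), 2)), -3), Rational(1, 28)) = Mul(Add(Mul(0, Add(15, 2)), -3), Rational(1, 28)) = Mul(Add(Mul(0, 17), -3), Rational(1, 28)) = Mul(Add(0, -3), Rational(1, 28)) = Mul(-3, Rational(1, 28)) = Rational(-3, 28)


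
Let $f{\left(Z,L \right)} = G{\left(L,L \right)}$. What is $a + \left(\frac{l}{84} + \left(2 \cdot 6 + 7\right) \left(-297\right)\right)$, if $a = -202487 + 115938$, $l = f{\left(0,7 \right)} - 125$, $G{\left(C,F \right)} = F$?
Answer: $- \frac{3872123}{42} \approx -92193.0$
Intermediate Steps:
$f{\left(Z,L \right)} = L$
$l = -118$ ($l = 7 - 125 = -118$)
$a = -86549$
$a + \left(\frac{l}{84} + \left(2 \cdot 6 + 7\right) \left(-297\right)\right) = -86549 + \left(- \frac{118}{84} + \left(2 \cdot 6 + 7\right) \left(-297\right)\right) = -86549 + \left(\left(-118\right) \frac{1}{84} + \left(12 + 7\right) \left(-297\right)\right) = -86549 + \left(- \frac{59}{42} + 19 \left(-297\right)\right) = -86549 - \frac{237065}{42} = - \frac{3872123}{42}$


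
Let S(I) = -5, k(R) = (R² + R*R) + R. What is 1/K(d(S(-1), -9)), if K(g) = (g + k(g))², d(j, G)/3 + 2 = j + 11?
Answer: 1/97344 ≈ 1.0273e-5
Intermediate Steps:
k(R) = R + 2*R² (k(R) = (R² + R²) + R = 2*R² + R = R + 2*R²)
d(j, G) = 27 + 3*j (d(j, G) = -6 + 3*(j + 11) = -6 + 3*(11 + j) = -6 + (33 + 3*j) = 27 + 3*j)
K(g) = (g + g*(1 + 2*g))²
1/K(d(S(-1), -9)) = 1/(4*(27 + 3*(-5))²*(1 + (27 + 3*(-5)))²) = 1/(4*(27 - 15)²*(1 + (27 - 15))²) = 1/(4*12²*(1 + 12)²) = 1/(4*144*13²) = 1/(4*144*169) = 1/97344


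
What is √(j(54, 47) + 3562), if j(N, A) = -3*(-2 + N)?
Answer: √3406 ≈ 58.361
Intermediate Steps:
j(N, A) = 6 - 3*N
√(j(54, 47) + 3562) = √((6 - 3*54) + 3562) = √((6 - 162) + 3562) = √(-156 + 3562) = √3406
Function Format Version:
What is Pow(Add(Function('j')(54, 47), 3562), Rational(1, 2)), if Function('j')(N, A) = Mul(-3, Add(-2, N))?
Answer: Pow(3406, Rational(1, 2)) ≈ 58.361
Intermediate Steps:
Function('j')(N, A) = Add(6, Mul(-3, N))
Pow(Add(Function('j')(54, 47), 3562), Rational(1, 2)) = Pow(Add(Add(6, Mul(-3, 54)), 3562), Rational(1, 2)) = Pow(Add(Add(6, -162), 3562), Rational(1, 2)) = Pow(Add(-156, 3562), Rational(1, 2)) = Pow(3406, Rational(1, 2))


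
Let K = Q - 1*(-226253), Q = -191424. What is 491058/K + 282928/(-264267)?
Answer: 119916325174/9204155343 ≈ 13.029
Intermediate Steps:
K = 34829 (K = -191424 - 1*(-226253) = -191424 + 226253 = 34829)
491058/K + 282928/(-264267) = 491058/34829 + 282928/(-264267) = 491058*(1/34829) + 282928*(-1/264267) = 491058/34829 - 282928/264267 = 119916325174/9204155343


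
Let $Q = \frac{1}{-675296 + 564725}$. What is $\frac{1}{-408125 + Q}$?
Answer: $- \frac{110571}{45126789376} \approx -2.4502 \cdot 10^{-6}$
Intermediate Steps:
$Q = - \frac{1}{110571}$ ($Q = \frac{1}{-110571} = - \frac{1}{110571} \approx -9.044 \cdot 10^{-6}$)
$\frac{1}{-408125 + Q} = \frac{1}{-408125 - \frac{1}{110571}} = \frac{1}{- \frac{45126789376}{110571}} = - \frac{110571}{45126789376}$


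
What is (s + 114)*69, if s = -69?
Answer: 3105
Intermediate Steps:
(s + 114)*69 = (-69 + 114)*69 = 45*69 = 3105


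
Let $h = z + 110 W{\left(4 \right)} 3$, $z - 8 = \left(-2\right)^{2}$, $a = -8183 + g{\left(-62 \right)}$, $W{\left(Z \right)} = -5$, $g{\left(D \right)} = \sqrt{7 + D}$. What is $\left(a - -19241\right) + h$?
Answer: $9420 + i \sqrt{55} \approx 9420.0 + 7.4162 i$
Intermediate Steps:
$a = -8183 + i \sqrt{55}$ ($a = -8183 + \sqrt{7 - 62} = -8183 + \sqrt{-55} = -8183 + i \sqrt{55} \approx -8183.0 + 7.4162 i$)
$z = 12$ ($z = 8 + \left(-2\right)^{2} = 8 + 4 = 12$)
$h = -1638$ ($h = 12 + 110 \left(\left(-5\right) 3\right) = 12 + 110 \left(-15\right) = 12 - 1650 = -1638$)
$\left(a - -19241\right) + h = \left(\left(-8183 + i \sqrt{55}\right) - -19241\right) - 1638 = \left(\left(-8183 + i \sqrt{55}\right) + 19241\right) - 1638 = \left(11058 + i \sqrt{55}\right) - 1638 = 9420 + i \sqrt{55}$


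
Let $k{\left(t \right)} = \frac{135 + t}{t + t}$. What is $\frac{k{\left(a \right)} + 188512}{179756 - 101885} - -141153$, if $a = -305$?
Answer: $\frac{223502246764}{1583377} \approx 1.4116 \cdot 10^{5}$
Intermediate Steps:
$k{\left(t \right)} = \frac{135 + t}{2 t}$
$\frac{k{\left(a \right)} + 188512}{179756 - 101885} - -141153 = \frac{\frac{135 - 305}{2 \left(-305\right)} + 188512}{179756 - 101885} - -141153 = \frac{\frac{1}{2} \left(- \frac{1}{305}\right) \left(-170\right) + 188512}{77871} + 141153 = \left(\frac{17}{61} + 188512\right) \frac{1}{77871} + 141153 = \frac{11499249}{61} \cdot \frac{1}{77871} + 141153 = \frac{3833083}{1583377} + 141153 = \frac{223502246764}{1583377}$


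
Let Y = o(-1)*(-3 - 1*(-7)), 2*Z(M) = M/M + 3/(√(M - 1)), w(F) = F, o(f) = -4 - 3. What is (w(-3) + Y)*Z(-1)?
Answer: -31/2 + 93*I*√2/4 ≈ -15.5 + 32.88*I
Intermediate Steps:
o(f) = -7
Z(M) = ½ + 3/(2*√(-1 + M)) (Z(M) = (M/M + 3/(√(M - 1)))/2 = (1 + 3/(√(-1 + M)))/2 = (1 + 3/√(-1 + M))/2 = ½ + 3/(2*√(-1 + M)))
Y = -28 (Y = -7*(-3 - 1*(-7)) = -7*(-3 + 7) = -7*4 = -28)
(w(-3) + Y)*Z(-1) = (-3 - 28)*(½ + 3/(2*√(-1 - 1))) = -31*(½ + 3/(2*√(-2))) = -31*(½ + 3*(-I*√2/2)/2) = -31*(½ - 3*I*√2/4) = -31/2 + 93*I*√2/4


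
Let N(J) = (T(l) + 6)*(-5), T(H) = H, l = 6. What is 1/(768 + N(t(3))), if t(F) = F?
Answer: 1/708 ≈ 0.0014124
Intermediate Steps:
N(J) = -60 (N(J) = (6 + 6)*(-5) = 12*(-5) = -60)
1/(768 + N(t(3))) = 1/(768 - 60) = 1/708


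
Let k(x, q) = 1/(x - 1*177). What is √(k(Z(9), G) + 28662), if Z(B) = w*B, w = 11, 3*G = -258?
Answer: √174379530/78 ≈ 169.30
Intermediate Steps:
G = -86 (G = (⅓)*(-258) = -86)
Z(B) = 11*B
k(x, q) = 1/(-177 + x) (k(x, q) = 1/(x - 177) = 1/(-177 + x))
√(k(Z(9), G) + 28662) = √(1/(-177 + 11*9) + 28662) = √(1/(-177 + 99) + 28662) = √(1/(-78) + 28662) = √(-1/78 + 28662) = √(2235635/78) = √174379530/78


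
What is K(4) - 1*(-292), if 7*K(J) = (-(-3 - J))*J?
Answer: 296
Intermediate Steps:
K(J) = J*(3 + J)/7 (K(J) = ((-(-3 - J))*J)/7 = ((3 + J)*J)/7 = (J*(3 + J))/7 = J*(3 + J)/7)
K(4) - 1*(-292) = (1/7)*4*(3 + 4) - 1*(-292) = (1/7)*4*7 + 292 = 4 + 292 = 296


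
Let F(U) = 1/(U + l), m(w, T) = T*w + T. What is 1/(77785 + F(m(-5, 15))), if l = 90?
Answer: 30/2333551 ≈ 1.2856e-5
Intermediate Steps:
m(w, T) = T + T*w
F(U) = 1/(90 + U) (F(U) = 1/(U + 90) = 1/(90 + U))
1/(77785 + F(m(-5, 15))) = 1/(77785 + 1/(90 + 15*(1 - 5))) = 1/(77785 + 1/(90 + 15*(-4))) = 1/(77785 + 1/(90 - 60)) = 1/(77785 + 1/30) = 1/(2333551/30) = 30/2333551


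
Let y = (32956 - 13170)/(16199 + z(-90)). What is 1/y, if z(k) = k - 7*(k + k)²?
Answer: -16207/1522 ≈ -10.648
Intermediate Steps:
z(k) = k - 28*k² (z(k) = k - 7*4*k² = k - 28*k²)
y = -1522/16207 (y = (32956 - 13170)/(16199 - 90*(1 - 28*(-90))) = 19786/(16199 - 90*(1 + 2520)) = 19786/(16199 - 90*2521) = 19786/(16199 - 226890) = 19786/(-210691) = 19786*(-1/210691) = -1522/16207 ≈ -0.093910)
1/y = 1/(-1522/16207) = -16207/1522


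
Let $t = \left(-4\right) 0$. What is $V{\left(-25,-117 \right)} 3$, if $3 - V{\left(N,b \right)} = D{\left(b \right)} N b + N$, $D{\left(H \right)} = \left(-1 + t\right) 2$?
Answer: $17634$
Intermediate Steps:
$t = 0$
$D{\left(H \right)} = -2$ ($D{\left(H \right)} = \left(-1 + 0\right) 2 = \left(-1\right) 2 = -2$)
$V{\left(N,b \right)} = 3 - N + 2 N b$ ($V{\left(N,b \right)} = 3 - \left(- 2 N b + N\right) = 3 - \left(N - 2 N b\right) = 3 + \left(- N + 2 N b\right) = 3 - N + 2 N b$)
$V{\left(-25,-117 \right)} 3 = \left(3 - -25 + 2 \left(-25\right) \left(-117\right)\right) 3 = \left(3 + 25 + 5850\right) 3 = 5878 \cdot 3 = 17634$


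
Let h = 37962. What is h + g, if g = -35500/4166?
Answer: 79057096/2083 ≈ 37954.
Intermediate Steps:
g = -17750/2083 (g = -35500*1/4166 = -17750/2083 ≈ -8.5214)
h + g = 37962 - 17750/2083 = 79057096/2083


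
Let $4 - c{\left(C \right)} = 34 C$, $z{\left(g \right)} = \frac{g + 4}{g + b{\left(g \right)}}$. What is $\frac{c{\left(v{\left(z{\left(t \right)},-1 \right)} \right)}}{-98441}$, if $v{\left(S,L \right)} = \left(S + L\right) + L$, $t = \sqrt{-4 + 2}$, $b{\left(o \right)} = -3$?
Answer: $- \frac{1132}{1082851} - \frac{34 i \sqrt{2}}{154693} \approx -0.0010454 - 0.00031083 i$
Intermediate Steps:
$t = i \sqrt{2}$ ($t = \sqrt{-2} = i \sqrt{2} \approx 1.4142 i$)
$z{\left(g \right)} = \frac{4 + g}{-3 + g}$ ($z{\left(g \right)} = \frac{g + 4}{g - 3} = \frac{4 + g}{-3 + g}$)
$v{\left(S,L \right)} = S + 2 L$ ($v{\left(S,L \right)} = \left(L + S\right) + L = S + 2 L$)
$c{\left(C \right)} = 4 - 34 C$
$\frac{c{\left(v{\left(z{\left(t \right)},-1 \right)} \right)}}{-98441} = \frac{4 - 34 \left(\frac{4 + i \sqrt{2}}{-3 + i \sqrt{2}} + 2 \left(-1\right)\right)}{-98441} = \left(4 - 34 \left(\frac{4 + i \sqrt{2}}{-3 + i \sqrt{2}} - 2\right)\right) \left(- \frac{1}{98441}\right) = \left(4 - 34 \left(-2 + \frac{4 + i \sqrt{2}}{-3 + i \sqrt{2}}\right)\right) \left(- \frac{1}{98441}\right) = \left(4 + \left(68 - \frac{34 \left(4 + i \sqrt{2}\right)}{-3 + i \sqrt{2}}\right)\right) \left(- \frac{1}{98441}\right) = \left(72 - \frac{34 \left(4 + i \sqrt{2}\right)}{-3 + i \sqrt{2}}\right) \left(- \frac{1}{98441}\right) = - \frac{72}{98441} + \frac{34 \left(4 + i \sqrt{2}\right)}{98441 \left(-3 + i \sqrt{2}\right)}$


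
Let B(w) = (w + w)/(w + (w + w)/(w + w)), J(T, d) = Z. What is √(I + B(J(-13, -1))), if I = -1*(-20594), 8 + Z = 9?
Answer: √20595 ≈ 143.51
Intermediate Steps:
Z = 1 (Z = -8 + 9 = 1)
J(T, d) = 1
B(w) = 2*w/(1 + w) (B(w) = (2*w)/(w + (2*w)/((2*w))) = (2*w)/(w + (2*w)*(1/(2*w))) = (2*w)/(w + 1) = (2*w)/(1 + w) = 2*w/(1 + w))
I = 20594
√(I + B(J(-13, -1))) = √(20594 + 2*1/(1 + 1)) = √(20594 + 2*1/2) = √(20594 + 2*1*(½)) = √(20594 + 1) = √20595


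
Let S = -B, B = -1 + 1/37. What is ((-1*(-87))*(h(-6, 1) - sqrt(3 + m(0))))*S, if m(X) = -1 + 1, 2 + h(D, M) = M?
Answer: -3132/37 - 3132*sqrt(3)/37 ≈ -231.26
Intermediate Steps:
h(D, M) = -2 + M
m(X) = 0
B = -36/37 (B = -1 + 1/37 = -36/37 ≈ -0.97297)
S = 36/37 (S = -1*(-36/37) = 36/37 ≈ 0.97297)
((-1*(-87))*(h(-6, 1) - sqrt(3 + m(0))))*S = ((-1*(-87))*((-2 + 1) - sqrt(3 + 0)))*(36/37) = (87*(-1 - sqrt(3)))*(36/37) = (-87 - 87*sqrt(3))*(36/37) = -3132/37 - 3132*sqrt(3)/37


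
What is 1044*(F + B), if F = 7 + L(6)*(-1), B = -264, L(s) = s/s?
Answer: -269352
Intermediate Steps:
L(s) = 1
F = 6 (F = 7 + 1*(-1) = 7 - 1 = 6)
1044*(F + B) = 1044*(6 - 264) = 1044*(-258) = -269352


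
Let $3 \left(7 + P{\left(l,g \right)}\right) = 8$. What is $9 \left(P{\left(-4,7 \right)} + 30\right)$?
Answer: $231$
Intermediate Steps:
$P{\left(l,g \right)} = - \frac{13}{3}$ ($P{\left(l,g \right)} = -7 + \frac{1}{3} \cdot 8 = -7 + \frac{8}{3} = - \frac{13}{3}$)
$9 \left(P{\left(-4,7 \right)} + 30\right) = 9 \left(- \frac{13}{3} + 30\right) = 9 \cdot \frac{77}{3} = 231$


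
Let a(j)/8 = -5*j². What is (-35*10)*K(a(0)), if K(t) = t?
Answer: 0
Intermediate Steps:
a(j) = -40*j² (a(j) = 8*(-5*j²) = -40*j²)
(-35*10)*K(a(0)) = (-35*10)*(-40*0²) = -(-14000)*0 = -350*0 = 0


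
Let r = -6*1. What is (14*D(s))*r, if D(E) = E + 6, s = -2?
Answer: -336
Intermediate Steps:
D(E) = 6 + E
r = -6
(14*D(s))*r = (14*(6 - 2))*(-6) = (14*4)*(-6) = 56*(-6) = -336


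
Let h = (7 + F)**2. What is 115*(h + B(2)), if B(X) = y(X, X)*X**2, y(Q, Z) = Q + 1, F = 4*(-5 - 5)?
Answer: 126615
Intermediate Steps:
F = -40 (F = 4*(-10) = -40)
y(Q, Z) = 1 + Q
h = 1089 (h = (7 - 40)**2 = (-33)**2 = 1089)
B(X) = X**2*(1 + X) (B(X) = (1 + X)*X**2 = X**2*(1 + X))
115*(h + B(2)) = 115*(1089 + 2**2*(1 + 2)) = 115*(1089 + 4*3) = 115*(1089 + 12) = 115*1101 = 126615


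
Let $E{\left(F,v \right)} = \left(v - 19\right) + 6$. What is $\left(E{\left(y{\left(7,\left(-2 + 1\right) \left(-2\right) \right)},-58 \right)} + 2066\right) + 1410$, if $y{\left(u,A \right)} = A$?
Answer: $3405$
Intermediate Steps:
$E{\left(F,v \right)} = -13 + v$ ($E{\left(F,v \right)} = \left(-19 + v\right) + 6 = -13 + v$)
$\left(E{\left(y{\left(7,\left(-2 + 1\right) \left(-2\right) \right)},-58 \right)} + 2066\right) + 1410 = \left(\left(-13 - 58\right) + 2066\right) + 1410 = \left(-71 + 2066\right) + 1410 = 1995 + 1410 = 3405$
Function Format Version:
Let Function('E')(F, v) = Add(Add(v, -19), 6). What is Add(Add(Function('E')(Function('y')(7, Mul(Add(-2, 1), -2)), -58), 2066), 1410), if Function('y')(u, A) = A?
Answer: 3405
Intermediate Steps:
Function('E')(F, v) = Add(-13, v) (Function('E')(F, v) = Add(Add(-19, v), 6) = Add(-13, v))
Add(Add(Function('E')(Function('y')(7, Mul(Add(-2, 1), -2)), -58), 2066), 1410) = Add(Add(Add(-13, -58), 2066), 1410) = Add(Add(-71, 2066), 1410) = Add(1995, 1410) = 3405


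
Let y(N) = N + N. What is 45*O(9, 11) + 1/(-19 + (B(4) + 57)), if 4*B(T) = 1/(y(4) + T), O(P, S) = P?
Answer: 739173/1825 ≈ 405.03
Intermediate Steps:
y(N) = 2*N
B(T) = 1/(4*(8 + T)) (B(T) = 1/(4*(2*4 + T)) = 1/(4*(8 + T)))
45*O(9, 11) + 1/(-19 + (B(4) + 57)) = 45*9 + 1/(-19 + (1/(4*(8 + 4)) + 57)) = 405 + 1/(-19 + ((1/4)/12 + 57)) = 405 + 1/(-19 + ((1/4)*(1/12) + 57)) = 405 + 1/(-19 + (1/48 + 57)) = 405 + 1/(-19 + 2737/48) = 405 + 1/(1825/48) = 405 + 48/1825 = 739173/1825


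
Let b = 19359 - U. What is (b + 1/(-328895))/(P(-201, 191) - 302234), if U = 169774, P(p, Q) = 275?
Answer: 16490247142/33104268435 ≈ 0.49813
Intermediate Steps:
b = -150415 (b = 19359 - 1*169774 = 19359 - 169774 = -150415)
(b + 1/(-328895))/(P(-201, 191) - 302234) = (-150415 + 1/(-328895))/(275 - 302234) = (-150415 - 1/328895)/(-301959) = -49470741426/328895*(-1/301959) = 16490247142/33104268435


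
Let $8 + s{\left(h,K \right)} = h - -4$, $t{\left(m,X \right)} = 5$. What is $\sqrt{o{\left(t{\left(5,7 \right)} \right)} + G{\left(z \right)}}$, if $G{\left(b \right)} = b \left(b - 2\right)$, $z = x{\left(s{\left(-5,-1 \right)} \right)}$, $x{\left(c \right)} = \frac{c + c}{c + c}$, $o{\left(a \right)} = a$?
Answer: $2$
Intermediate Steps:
$s{\left(h,K \right)} = -4 + h$ ($s{\left(h,K \right)} = -8 + \left(h - -4\right) = -8 + \left(h + 4\right) = -8 + \left(4 + h\right) = -4 + h$)
$x{\left(c \right)} = 1$ ($x{\left(c \right)} = \frac{2 c}{2 c} = 2 c \frac{1}{2 c} = 1$)
$z = 1$
$G{\left(b \right)} = b \left(-2 + b\right)$
$\sqrt{o{\left(t{\left(5,7 \right)} \right)} + G{\left(z \right)}} = \sqrt{5 + 1 \left(-2 + 1\right)} = \sqrt{5 + 1 \left(-1\right)} = \sqrt{5 - 1} = \sqrt{4} = 2$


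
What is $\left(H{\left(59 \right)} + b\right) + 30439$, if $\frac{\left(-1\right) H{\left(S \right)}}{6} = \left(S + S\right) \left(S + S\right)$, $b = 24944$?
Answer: $-28161$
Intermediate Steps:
$H{\left(S \right)} = - 24 S^{2}$ ($H{\left(S \right)} = - 6 \left(S + S\right) \left(S + S\right) = - 6 \cdot 2 S 2 S = - 6 \cdot 4 S^{2} = - 24 S^{2}$)
$\left(H{\left(59 \right)} + b\right) + 30439 = \left(- 24 \cdot 59^{2} + 24944\right) + 30439 = \left(\left(-24\right) 3481 + 24944\right) + 30439 = \left(-83544 + 24944\right) + 30439 = -58600 + 30439 = -28161$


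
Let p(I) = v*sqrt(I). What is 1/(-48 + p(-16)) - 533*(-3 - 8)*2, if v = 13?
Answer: 3670235/313 - 13*I/1252 ≈ 11726.0 - 0.010383*I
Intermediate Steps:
p(I) = 13*sqrt(I)
1/(-48 + p(-16)) - 533*(-3 - 8)*2 = 1/(-48 + 13*sqrt(-16)) - 533*(-3 - 8)*2 = 1/(-48 + 13*(4*I)) - (-5863)*2 = 1/(-48 + 52*I) - 533*(-22) = (-48 - 52*I)/5008 + 11726 = 11726 + (-48 - 52*I)/5008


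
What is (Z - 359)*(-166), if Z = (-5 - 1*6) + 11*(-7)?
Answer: 74202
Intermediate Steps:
Z = -88 (Z = (-5 - 6) - 77 = -11 - 77 = -88)
(Z - 359)*(-166) = (-88 - 359)*(-166) = -447*(-166) = 74202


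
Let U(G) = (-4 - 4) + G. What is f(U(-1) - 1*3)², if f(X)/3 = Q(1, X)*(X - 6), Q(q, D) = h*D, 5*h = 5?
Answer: 419904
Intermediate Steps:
h = 1 (h = (⅕)*5 = 1)
Q(q, D) = D (Q(q, D) = 1*D = D)
U(G) = -8 + G
f(X) = 3*X*(-6 + X) (f(X) = 3*(X*(X - 6)) = 3*(X*(-6 + X)) = 3*X*(-6 + X))
f(U(-1) - 1*3)² = (3*((-8 - 1) - 1*3)*(-6 + ((-8 - 1) - 1*3)))² = (3*(-9 - 3)*(-6 + (-9 - 3)))² = (3*(-12)*(-6 - 12))² = (3*(-12)*(-18))² = 648² = 419904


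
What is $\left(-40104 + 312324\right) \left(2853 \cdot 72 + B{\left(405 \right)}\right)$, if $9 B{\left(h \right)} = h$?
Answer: $55930593420$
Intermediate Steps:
$B{\left(h \right)} = \frac{h}{9}$
$\left(-40104 + 312324\right) \left(2853 \cdot 72 + B{\left(405 \right)}\right) = \left(-40104 + 312324\right) \left(2853 \cdot 72 + \frac{1}{9} \cdot 405\right) = 272220 \left(205416 + 45\right) = 272220 \cdot 205461 = 55930593420$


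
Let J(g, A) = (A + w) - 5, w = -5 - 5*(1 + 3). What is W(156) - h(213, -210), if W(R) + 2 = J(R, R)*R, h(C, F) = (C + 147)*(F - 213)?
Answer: 171934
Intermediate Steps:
w = -25 (w = -5 - 5*4 = -5 - 20 = -25)
J(g, A) = -30 + A (J(g, A) = (A - 25) - 5 = (-25 + A) - 5 = -30 + A)
h(C, F) = (-213 + F)*(147 + C) (h(C, F) = (147 + C)*(-213 + F) = (-213 + F)*(147 + C))
W(R) = -2 + R*(-30 + R) (W(R) = -2 + (-30 + R)*R = -2 + R*(-30 + R))
W(156) - h(213, -210) = (-2 + 156*(-30 + 156)) - (-31311 - 213*213 + 147*(-210) + 213*(-210)) = (-2 + 156*126) - (-31311 - 45369 - 30870 - 44730) = (-2 + 19656) - 1*(-152280) = 19654 + 152280 = 171934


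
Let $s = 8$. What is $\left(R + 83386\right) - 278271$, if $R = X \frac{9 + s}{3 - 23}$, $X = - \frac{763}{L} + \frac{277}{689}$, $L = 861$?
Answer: $- \frac{33031768439}{169494} \approx -1.9488 \cdot 10^{5}$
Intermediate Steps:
$X = - \frac{41030}{84747}$ ($X = - \frac{763}{861} + \frac{277}{689} = \left(-763\right) \frac{1}{861} + 277 \cdot \frac{1}{689} = - \frac{109}{123} + \frac{277}{689} = - \frac{41030}{84747} \approx -0.48415$)
$R = \frac{69751}{169494}$ ($R = - \frac{41030 \frac{9 + 8}{3 - 23}}{84747} = - \frac{41030 \frac{17}{-20}}{84747} = - \frac{41030 \cdot 17 \left(- \frac{1}{20}\right)}{84747} = \left(- \frac{41030}{84747}\right) \left(- \frac{17}{20}\right) = \frac{69751}{169494} \approx 0.41152$)
$\left(R + 83386\right) - 278271 = \left(\frac{69751}{169494} + 83386\right) - 278271 = \frac{14133496435}{169494} - 278271 = - \frac{33031768439}{169494}$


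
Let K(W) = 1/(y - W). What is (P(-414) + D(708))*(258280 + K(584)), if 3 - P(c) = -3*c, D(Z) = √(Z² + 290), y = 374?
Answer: -3200089141/10 + 54238799*√501554/210 ≈ -1.3709e+8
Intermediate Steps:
D(Z) = √(290 + Z²)
P(c) = 3 + 3*c (P(c) = 3 - (-3)*c = 3 + 3*c)
K(W) = 1/(374 - W)
(P(-414) + D(708))*(258280 + K(584)) = ((3 + 3*(-414)) + √(290 + 708²))*(258280 - 1/(-374 + 584)) = ((3 - 1242) + √(290 + 501264))*(258280 - 1/210) = (-1239 + √501554)*(258280 - 1*1/210) = (-1239 + √501554)*(258280 - 1/210) = (-1239 + √501554)*(54238799/210) = -3200089141/10 + 54238799*√501554/210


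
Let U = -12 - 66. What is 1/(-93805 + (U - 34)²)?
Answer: -1/81261 ≈ -1.2306e-5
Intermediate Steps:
U = -78
1/(-93805 + (U - 34)²) = 1/(-93805 + (-78 - 34)²) = 1/(-93805 + (-112)²) = 1/(-93805 + 12544) = 1/(-81261) = -1/81261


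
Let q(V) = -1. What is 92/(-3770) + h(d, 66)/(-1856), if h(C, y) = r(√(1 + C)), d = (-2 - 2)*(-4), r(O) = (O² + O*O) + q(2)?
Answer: -5089/120640 ≈ -0.042183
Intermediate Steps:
r(O) = -1 + 2*O² (r(O) = (O² + O*O) - 1 = (O² + O²) - 1 = 2*O² - 1 = -1 + 2*O²)
d = 16 (d = -4*(-4) = 16)
h(C, y) = 1 + 2*C (h(C, y) = -1 + 2*(√(1 + C))² = -1 + 2*(1 + C) = -1 + (2 + 2*C) = 1 + 2*C)
92/(-3770) + h(d, 66)/(-1856) = 92/(-3770) + (1 + 2*16)/(-1856) = 92*(-1/3770) + (1 + 32)*(-1/1856) = -46/1885 + 33*(-1/1856) = -46/1885 - 33/1856 = -5089/120640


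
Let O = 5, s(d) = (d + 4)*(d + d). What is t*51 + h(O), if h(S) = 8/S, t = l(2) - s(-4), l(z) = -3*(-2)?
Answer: 1538/5 ≈ 307.60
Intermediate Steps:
l(z) = 6
s(d) = 2*d*(4 + d) (s(d) = (4 + d)*(2*d) = 2*d*(4 + d))
t = 6 (t = 6 - 2*(-4)*(4 - 4) = 6 - 2*(-4)*0 = 6 - 1*0 = 6 + 0 = 6)
t*51 + h(O) = 6*51 + 8/5 = 306 + 8*(⅕) = 306 + 8/5 = 1538/5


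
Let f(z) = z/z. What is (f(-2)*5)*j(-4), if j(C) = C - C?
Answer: 0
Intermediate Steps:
j(C) = 0
f(z) = 1
(f(-2)*5)*j(-4) = (1*5)*0 = 5*0 = 0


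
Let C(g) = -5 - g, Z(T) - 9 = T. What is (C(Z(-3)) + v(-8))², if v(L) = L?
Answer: 361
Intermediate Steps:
Z(T) = 9 + T
(C(Z(-3)) + v(-8))² = ((-5 - (9 - 3)) - 8)² = ((-5 - 1*6) - 8)² = ((-5 - 6) - 8)² = (-11 - 8)² = (-19)² = 361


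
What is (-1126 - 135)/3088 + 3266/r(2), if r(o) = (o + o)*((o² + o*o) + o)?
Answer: 1254371/15440 ≈ 81.242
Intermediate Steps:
r(o) = 2*o*(o + 2*o²) (r(o) = (2*o)*((o² + o²) + o) = (2*o)*(2*o² + o) = (2*o)*(o + 2*o²) = 2*o*(o + 2*o²))
(-1126 - 135)/3088 + 3266/r(2) = (-1126 - 135)/3088 + 3266/((2²*(2 + 4*2))) = -1261*1/3088 + 3266/((4*(2 + 8))) = -1261/3088 + 3266/((4*10)) = -1261/3088 + 3266/40 = -1261/3088 + 3266*(1/40) = -1261/3088 + 1633/20 = 1254371/15440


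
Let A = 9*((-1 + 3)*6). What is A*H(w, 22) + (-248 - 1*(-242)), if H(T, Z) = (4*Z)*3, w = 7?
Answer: 28506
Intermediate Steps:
A = 108 (A = 9*(2*6) = 9*12 = 108)
H(T, Z) = 12*Z
A*H(w, 22) + (-248 - 1*(-242)) = 108*(12*22) + (-248 - 1*(-242)) = 108*264 + (-248 + 242) = 28512 - 6 = 28506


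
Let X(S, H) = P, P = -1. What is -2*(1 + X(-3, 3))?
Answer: 0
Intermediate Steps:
X(S, H) = -1
-2*(1 + X(-3, 3)) = -2*(1 - 1) = -2*0 = 0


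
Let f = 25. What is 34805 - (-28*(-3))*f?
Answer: 32705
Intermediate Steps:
34805 - (-28*(-3))*f = 34805 - (-28*(-3))*25 = 34805 - 84*25 = 34805 - 1*2100 = 34805 - 2100 = 32705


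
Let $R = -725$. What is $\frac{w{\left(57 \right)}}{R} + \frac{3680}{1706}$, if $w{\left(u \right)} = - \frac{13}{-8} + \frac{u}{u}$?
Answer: $\frac{10654087}{4947400} \approx 2.1535$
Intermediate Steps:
$w{\left(u \right)} = \frac{21}{8}$ ($w{\left(u \right)} = \left(-13\right) \left(- \frac{1}{8}\right) + 1 = \frac{13}{8} + 1 = \frac{21}{8}$)
$\frac{w{\left(57 \right)}}{R} + \frac{3680}{1706} = \frac{21}{8 \left(-725\right)} + \frac{3680}{1706} = \frac{21}{8} \left(- \frac{1}{725}\right) + 3680 \cdot \frac{1}{1706} = - \frac{21}{5800} + \frac{1840}{853} = \frac{10654087}{4947400}$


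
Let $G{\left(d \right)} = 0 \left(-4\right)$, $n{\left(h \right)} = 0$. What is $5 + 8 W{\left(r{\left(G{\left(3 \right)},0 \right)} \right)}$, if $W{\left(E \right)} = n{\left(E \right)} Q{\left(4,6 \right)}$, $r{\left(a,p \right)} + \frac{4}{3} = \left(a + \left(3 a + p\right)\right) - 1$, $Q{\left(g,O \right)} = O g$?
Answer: $5$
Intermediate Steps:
$G{\left(d \right)} = 0$
$r{\left(a,p \right)} = - \frac{7}{3} + p + 4 a$ ($r{\left(a,p \right)} = - \frac{4}{3} - \left(1 - p - 4 a\right) = - \frac{4}{3} + \left(-1 + p + 4 a\right) = - \frac{7}{3} + p + 4 a$)
$W{\left(E \right)} = 0$ ($W{\left(E \right)} = 0 \cdot 6 \cdot 4 = 0 \cdot 24 = 0$)
$5 + 8 W{\left(r{\left(G{\left(3 \right)},0 \right)} \right)} = 5 + 8 \cdot 0 = 5 + 0 = 5$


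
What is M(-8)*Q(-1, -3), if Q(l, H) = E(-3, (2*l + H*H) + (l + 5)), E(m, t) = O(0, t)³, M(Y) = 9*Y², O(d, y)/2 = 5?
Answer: 576000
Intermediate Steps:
O(d, y) = 10 (O(d, y) = 2*5 = 10)
E(m, t) = 1000 (E(m, t) = 10³ = 1000)
Q(l, H) = 1000
M(-8)*Q(-1, -3) = (9*(-8)²)*1000 = (9*64)*1000 = 576*1000 = 576000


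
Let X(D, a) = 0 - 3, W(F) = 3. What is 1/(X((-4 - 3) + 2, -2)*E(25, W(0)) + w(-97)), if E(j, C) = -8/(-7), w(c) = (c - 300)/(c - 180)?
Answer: -1939/3869 ≈ -0.50116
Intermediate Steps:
X(D, a) = -3
w(c) = (-300 + c)/(-180 + c)
E(j, C) = 8/7 (E(j, C) = -8*(-⅐) = 8/7)
1/(X((-4 - 3) + 2, -2)*E(25, W(0)) + w(-97)) = 1/(-3*8/7 + (-300 - 97)/(-180 - 97)) = 1/(-24/7 - 397/(-277)) = 1/(-24/7 - 1/277*(-397)) = 1/(-24/7 + 397/277) = 1/(-3869/1939) = -1939/3869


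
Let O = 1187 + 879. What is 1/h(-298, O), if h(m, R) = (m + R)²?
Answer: 1/3125824 ≈ 3.1992e-7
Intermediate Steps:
O = 2066
h(m, R) = (R + m)²
1/h(-298, O) = 1/((2066 - 298)²) = 1/(1768²) = 1/3125824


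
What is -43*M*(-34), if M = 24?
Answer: 35088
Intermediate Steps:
-43*M*(-34) = -43*24*(-34) = -1032*(-34) = 35088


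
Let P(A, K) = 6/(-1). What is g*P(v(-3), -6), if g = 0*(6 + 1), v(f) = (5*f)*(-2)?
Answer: 0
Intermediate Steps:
v(f) = -10*f
P(A, K) = -6 (P(A, K) = 6*(-1) = -6)
g = 0 (g = 0*7 = 0)
g*P(v(-3), -6) = 0*(-6) = 0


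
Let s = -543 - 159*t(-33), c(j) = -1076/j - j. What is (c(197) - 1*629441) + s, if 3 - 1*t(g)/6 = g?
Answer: -130912501/197 ≈ -6.6453e+5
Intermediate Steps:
c(j) = -j - 1076/j
t(g) = 18 - 6*g
s = -34887 (s = -543 - 159*(18 - 6*(-33)) = -543 - 159*(18 + 198) = -543 - 159*216 = -543 - 34344 = -34887)
(c(197) - 1*629441) + s = ((-1*197 - 1076/197) - 1*629441) - 34887 = ((-197 - 1076*1/197) - 629441) - 34887 = ((-197 - 1076/197) - 629441) - 34887 = (-39885/197 - 629441) - 34887 = -124039762/197 - 34887 = -130912501/197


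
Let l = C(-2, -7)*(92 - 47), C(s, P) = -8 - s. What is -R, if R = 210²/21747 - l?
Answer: -1971930/7249 ≈ -272.03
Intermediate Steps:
l = -270 (l = (-8 - 1*(-2))*(92 - 47) = (-8 + 2)*45 = -6*45 = -270)
R = 1971930/7249 (R = 210²/21747 - 1*(-270) = 44100*(1/21747) + 270 = 14700/7249 + 270 = 1971930/7249 ≈ 272.03)
-R = -1*1971930/7249 = -1971930/7249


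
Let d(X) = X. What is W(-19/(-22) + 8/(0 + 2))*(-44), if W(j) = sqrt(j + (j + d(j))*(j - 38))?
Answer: -4*I*sqrt(38413) ≈ -783.97*I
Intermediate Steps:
W(j) = sqrt(j + 2*j*(-38 + j)) (W(j) = sqrt(j + (j + j)*(j - 38)) = sqrt(j + (2*j)*(-38 + j)) = sqrt(j + 2*j*(-38 + j)))
W(-19/(-22) + 8/(0 + 2))*(-44) = sqrt((-19/(-22) + 8/(0 + 2))*(-75 + 2*(-19/(-22) + 8/(0 + 2))))*(-44) = sqrt((-19*(-1/22) + 8/2)*(-75 + 2*(-19*(-1/22) + 8/2)))*(-44) = sqrt((19/22 + 8*(1/2))*(-75 + 2*(19/22 + 8*(1/2))))*(-44) = sqrt((19/22 + 4)*(-75 + 2*(19/22 + 4)))*(-44) = sqrt(107*(-75 + 2*(107/22))/22)*(-44) = sqrt(107*(-75 + 107/11)/22)*(-44) = sqrt((107/22)*(-718/11))*(-44) = sqrt(-38413/121)*(-44) = (I*sqrt(38413)/11)*(-44) = -4*I*sqrt(38413)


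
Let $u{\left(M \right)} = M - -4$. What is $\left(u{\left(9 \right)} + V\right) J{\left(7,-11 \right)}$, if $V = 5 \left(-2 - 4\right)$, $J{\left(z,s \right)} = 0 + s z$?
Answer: $1309$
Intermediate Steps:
$J{\left(z,s \right)} = s z$
$V = -30$ ($V = 5 \left(-6\right) = -30$)
$u{\left(M \right)} = 4 + M$ ($u{\left(M \right)} = M + 4 = 4 + M$)
$\left(u{\left(9 \right)} + V\right) J{\left(7,-11 \right)} = \left(\left(4 + 9\right) - 30\right) \left(\left(-11\right) 7\right) = \left(13 - 30\right) \left(-77\right) = \left(-17\right) \left(-77\right) = 1309$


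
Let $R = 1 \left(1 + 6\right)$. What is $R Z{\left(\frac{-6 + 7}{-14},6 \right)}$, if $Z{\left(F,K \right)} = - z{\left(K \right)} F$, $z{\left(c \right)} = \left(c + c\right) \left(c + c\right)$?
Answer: $72$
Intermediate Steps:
$z{\left(c \right)} = 4 c^{2}$ ($z{\left(c \right)} = 2 c 2 c = 4 c^{2}$)
$Z{\left(F,K \right)} = - 4 F K^{2}$ ($Z{\left(F,K \right)} = - 4 K^{2} F = - 4 F K^{2}$)
$R = 7$ ($R = 1 \cdot 7 = 7$)
$R Z{\left(\frac{-6 + 7}{-14},6 \right)} = 7 \left(- 4 \frac{-6 + 7}{-14} \cdot 6^{2}\right) = 7 \left(\left(-4\right) 1 \left(- \frac{1}{14}\right) 36\right) = 7 \left(\left(-4\right) \left(- \frac{1}{14}\right) 36\right) = 7 \cdot \frac{72}{7} = 72$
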